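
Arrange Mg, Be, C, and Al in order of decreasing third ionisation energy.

Be > Mg > C > Al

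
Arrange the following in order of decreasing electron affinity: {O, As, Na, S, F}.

O is in period 2, group 16; F is in period 2, group 17; Na is in period 3, group 1; S is in period 3, group 16; As is in period 4, group 15.
Adding an electron releases more energy for atoms nearer the top right (short of the noble gases).
Neither a single period nor a single group — weigh both effects.
As > Na: period and group pull opposite ways; the across-period shift dominates (78 vs 53 kJ/mol).
O > As: relative to As, both the across-period and down-group shifts push O's electron affinity up.
S > O: this pair runs against the simple trend — see the exception note.
F > S: both effects reinforce here, so F is clearly the higher of the two.
Note the exception: S has a higher electron affinity than O, contrary to the simple trend — the compact 2p subshell of O repels the added electron more than S's larger 3p does.
For reference (kJ/mol): O 141, F 328, Na 53, S 200, As 78.
So from highest to lowest: F > S > O > As > Na.

F, S, O, As, Na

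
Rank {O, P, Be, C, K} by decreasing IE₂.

IE_2 is the cost of taking one more electron from the +1 cation: O⁺ still has 5 valence electrons; P⁺ still has 4 valence electrons; Be⁺ still has 1 valence electron; C⁺ still has 3 valence electrons; K⁺ is the bare [Ar] core.
Usually core removal costs more than valence removal, but here the competition is close: a tightly held n=2 valence electron can cost more to remove than an n=3 core electron, so the actual values have to decide it.
Valence configurations: O⁺ [He]2s²2p³, P⁺ [Ne]3s²3p², Be⁺ [He]2s¹, C⁺ [He]2s²2p¹.
Approximate IE_2 values (kJ/mol): O 3388, P 1907, Be 1757, C 2353, K 3052.
Hence IE_2: Be < P < C < K < O.

O, K, C, P, Be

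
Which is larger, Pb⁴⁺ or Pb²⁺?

Pb²⁺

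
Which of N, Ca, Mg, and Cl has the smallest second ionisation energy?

Ca

The second ionization energy removes an electron from the +1 ion. For each element: N⁺ still has 4 valence electrons; Ca⁺ still has 1 valence electron; Mg⁺ still has 1 valence electron; Cl⁺ still has 6 valence electrons.
All are still removing valence electrons, so compare the +1 ions as you would atoms: IE_2 generally rises across a period (higher Z_eff) and falls down a group (larger shell), subject to the usual subshell exceptions.
Valence configurations: N⁺ [He]2s²2p², Ca⁺ [Ar]4s¹, Mg⁺ [Ne]3s¹, Cl⁺ [Ne]3s²3p⁴.
Tabulated IE_2 (kJ/mol): N 2856, Ca 1145, Mg 1451, Cl 2298.
Overall IE_2 order: Ca < Mg < Cl < N.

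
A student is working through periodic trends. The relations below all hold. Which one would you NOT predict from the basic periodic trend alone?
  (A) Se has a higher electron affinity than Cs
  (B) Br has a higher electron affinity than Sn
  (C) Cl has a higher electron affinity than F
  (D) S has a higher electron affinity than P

(C)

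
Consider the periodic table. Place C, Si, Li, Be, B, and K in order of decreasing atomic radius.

Li is in period 2, group 1; Be is in period 2, group 2; B is in period 2, group 13; C is in period 2, group 14; Si is in period 3, group 14; K is in period 4, group 1.
Across a period the added protons contract the valence shell; down a group each new principal shell makes the atom larger.
Neither a single period nor a single group — weigh both effects.
B > C: both are in period 2; the period trend gives B the larger value.
Be > B: both are in period 2; the period trend gives Be the larger value.
Si > Be: the two effects oppose for this pair; the down-group effect wins (116 vs 102 pm).
Li > Si: the two effects oppose for this pair; the across-period effect wins (133 vs 116 pm).
K > Li: they share group 1; the group trend gives K the larger value.
Tabulated atomic radius (pm): Li 133, Be 102, B 85, C 75, Si 116, K 196.
So from largest to smallest: K > Li > Si > Be > B > C.

K > Li > Si > Be > B > C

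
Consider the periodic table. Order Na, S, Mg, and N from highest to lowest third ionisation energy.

Consider each +2 ion: Na²⁺ is already 1 electron into the core; S²⁺ still has 4 valence electrons; Mg²⁺ is the bare [Ne] core; N²⁺ still has 3 valence electrons.
Pulling an electron out of a noble-gas core costs far more than removing a remaining valence electron, so Na and Mg sit at the high end of IE_3.
Valence configurations: S²⁺ [Ne]3s²3p², N²⁺ [He]2s²2p¹.
Approximate IE_3 values (kJ/mol): Na 6910, S 3357, Mg 7733, N 4578.
So the third ionization energies run S < N < Na < Mg.

Mg > Na > N > S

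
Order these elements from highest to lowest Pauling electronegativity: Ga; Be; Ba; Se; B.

Se, B, Ga, Be, Ba

EN rises left→right (higher Z_eff, smaller atoms) and falls top→bottom (larger, more shielded atoms).
Here both period and group differ, so the two effects have to be weighed against each other.
Be > Ba: they share group 2; the group trend gives Be the larger value.
Ga > Be: the two effects oppose for this pair; the across-period effect wins (1.81 vs 1.57).
B > Ga: B sits above Ga in group 13, so the down-group effect alone puts B higher.
Se > B: the two effects oppose for this pair; the across-period effect wins (2.55 vs 2.04).
For reference (Pauling): Be 1.57, B 2.04, Ga 1.81, Se 2.55, Ba 0.89.
So from highest to lowest: Se > B > Ga > Be > Ba.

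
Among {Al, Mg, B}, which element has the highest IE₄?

IE_4 is the cost of taking one more electron from the +3 cation: Al³⁺ is the bare [Ne] core; Mg³⁺ is already 1 electron into the core; B³⁺ is the bare [He] core.
All of these are removing an electron from a noble-gas core or deeper; the smaller core (lower principal quantum number) is held far more tightly, and within a period the higher nuclear charge binds the same core more tightly.
Approximate IE_4 values (kJ/mol): Al 11577, Mg 10543, B 25026.
So the fourth ionization energies run Mg < Al < B.

B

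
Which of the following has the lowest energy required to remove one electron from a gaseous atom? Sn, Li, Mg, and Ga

Li

Removing the outermost electron gets harder across a period and easier down a group.
A diagonal step moves right (one effect) and down (the opposite effect) at once.
Ga > Li: the two effects oppose for this pair; the across-period effect wins (579 vs 520 kJ/mol).
Sn > Ga: the two effects oppose for this pair; the across-period effect wins (709 vs 579 kJ/mol).
Mg > Sn: the two effects oppose for this pair; the down-group effect wins (738 vs 709 kJ/mol).
Tabulated first ionization energy (kJ/mol): Li 520, Mg 738, Ga 579, Sn 709.
The lowest energy required to remove one electron from a gaseous atom among these belongs to Li.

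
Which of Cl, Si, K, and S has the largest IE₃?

K

After 2 electrons have been removed, what remains? Cl²⁺ still has 5 valence electrons; Si²⁺ still has 2 valence electrons; K²⁺ is already 1 electron into the core; S²⁺ still has 4 valence electrons.
Core electrons are held far more tightly than valence electrons, so K tops the IE_3 order.
Valence configurations: Cl²⁺ [Ne]3s²3p³, Si²⁺ [Ne]3s², S²⁺ [Ne]3s²3p².
The numbers (kJ/mol): Cl 3822, Si 3232, K 4420, S 3357.
Hence IE_3: Si < S < Cl < K.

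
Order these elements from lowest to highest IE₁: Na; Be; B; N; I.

Be is in period 2, group 2; B is in period 2, group 13; N is in period 2, group 15; Na is in period 3, group 1; I is in period 5, group 17.
IE₁ increases left→right with effective nuclear charge and decreases top→bottom as the valence shell moves farther out.
Neither a single period nor a single group — weigh both effects.
B > Na: both effects reinforce here, so B is clearly the higher of the two.
Be > B: this pair runs against the simple trend — see the exception note.
I > Be: period and group pull opposite ways; the across-period shift dominates (1008 vs 900 kJ/mol).
N > I: period and group pull opposite ways; the down-group shift dominates (1402 vs 1008 kJ/mol).
Note the exception: Be has a higher first ionization energy than B, contrary to the simple trend — removing B's lone 2p electron is easier than breaking Be's filled 2s².
For reference (kJ/mol): Be 900, B 801, N 1402, Na 496, I 1008.
So from lowest to highest: Na < B < Be < I < N.

Na, B, Be, I, N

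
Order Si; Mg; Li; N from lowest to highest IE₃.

After 2 electrons have been removed, what remains? Si²⁺ still has 2 valence electrons; Mg²⁺ is the bare [Ne] core; Li²⁺ is already 1 electron into the core; N²⁺ still has 3 valence electrons.
Core electrons are held far more tightly than valence electrons, so Mg and Li top the IE_3 order.
Valence configurations: Si²⁺ [Ne]3s², N²⁺ [He]2s²2p¹.
Tabulated IE_3 (kJ/mol): Si 3232, Mg 7733, Li 11815, N 4578.
So the third ionization energies run Si < N < Mg < Li.

Si < N < Mg < Li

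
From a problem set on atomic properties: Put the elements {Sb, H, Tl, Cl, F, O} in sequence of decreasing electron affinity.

Cl, F, O, Sb, H, Tl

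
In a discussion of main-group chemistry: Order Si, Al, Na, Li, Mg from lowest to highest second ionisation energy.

The second ionization energy removes an electron from the +1 ion. For each element: Si⁺ still has 3 valence electrons; Al⁺ still has 2 valence electrons; Na⁺ is the bare [Ne] core; Li⁺ is the bare [He] core; Mg⁺ still has 1 valence electron.
Breaking into a closed-shell core is much more expensive than removing a leftover valence electron — Na and Li have the largest IE_2 here.
Valence configurations: Si⁺ [Ne]3s²3p¹, Al⁺ [Ne]3s², Mg⁺ [Ne]3s¹.
Si⁺ loses a lone 3p electron whereas Al⁺ must break into a filled 3s² pair, so IE_2(Al) > IE_2(Si) even though Si has the higher nuclear charge.
The numbers (kJ/mol): Si 1577, Al 1817, Na 4562, Li 7298, Mg 1451.
Putting it together, IE_2: Mg < Si < Al < Na < Li.

Mg < Si < Al < Na < Li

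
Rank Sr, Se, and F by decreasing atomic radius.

Sr > Se > F

Atomic radius shrinks across a period as nuclear charge pulls the same shell inward, and grows down a group as new shells are added.
Here both period and group differ, so the two effects have to be weighed against each other.
Se > F: both effects reinforce here, so Se is clearly the larger of the two.
Sr > Se: relative to Se, both the across-period and down-group shifts push Sr's atomic radius up.
Approximate values (pm): F 64, Se 116, Sr 185.
So from largest to smallest: Sr > Se > F.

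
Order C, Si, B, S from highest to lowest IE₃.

C > B > S > Si

After 2 electrons have been removed, what remains? C²⁺ still has 2 valence electrons; Si²⁺ still has 2 valence electrons; B²⁺ still has 1 valence electron; S²⁺ still has 4 valence electrons.
All are still removing valence electrons, so compare the +2 ions as you would atoms: IE_3 generally rises across a period (higher Z_eff) and falls down a group (larger shell), subject to the usual subshell exceptions.
Valence configurations: C²⁺ [He]2s², Si²⁺ [Ne]3s², B²⁺ [He]2s¹, S²⁺ [Ne]3s²3p².
Tabulated IE_3 (kJ/mol): C 4620, Si 3232, B 3660, S 3357.
So the third ionization energies run Si < S < B < C.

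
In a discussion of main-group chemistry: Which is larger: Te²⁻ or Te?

Te²⁻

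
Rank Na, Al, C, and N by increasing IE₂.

After 1 electron has been removed, what remains? Na⁺ is the bare [Ne] core; Al⁺ still has 2 valence electrons; C⁺ still has 3 valence electrons; N⁺ still has 4 valence electrons.
Breaking into a closed-shell core is much more expensive than removing a leftover valence electron — Na has the largest IE_2 here.
Valence configurations: Al⁺ [Ne]3s², C⁺ [He]2s²2p¹, N⁺ [He]2s²2p².
Tabulated IE_2 (kJ/mol): Na 4562, Al 1817, C 2353, N 2856.
Putting it together, IE_2: Al < C < N < Na.

Al < C < N < Na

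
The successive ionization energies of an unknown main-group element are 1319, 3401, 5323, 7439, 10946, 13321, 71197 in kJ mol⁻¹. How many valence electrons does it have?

6

Look for the largest jump between consecutive ionization energies: IE7/IE6 ≈ 5.3, far larger than any earlier ratio.
That jump marks the point where a core electron is being removed. So the atom has 6 valence electrons.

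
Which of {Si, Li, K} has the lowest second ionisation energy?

Consider each +1 ion: Si⁺ still has 3 valence electrons; Li⁺ is the bare [He] core; K⁺ is the bare [Ar] core.
Pulling an electron out of a noble-gas core costs far more than removing a remaining valence electron, so K and Li sit at the high end of IE_2.
The numbers (kJ/mol): Si 1577, Li 7298, K 3052.
Overall IE_2 order: Si < K < Li.

Si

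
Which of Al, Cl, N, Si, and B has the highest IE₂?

N

The second ionization energy removes an electron from the +1 ion. For each element: Al⁺ still has 2 valence electrons; Cl⁺ still has 6 valence electrons; N⁺ still has 4 valence electrons; Si⁺ still has 3 valence electrons; B⁺ still has 2 valence electrons.
All are still removing valence electrons, so compare the +1 ions as you would atoms: IE_2 generally rises across a period (higher Z_eff) and falls down a group (larger shell), subject to the usual subshell exceptions.
Valence configurations: Al⁺ [Ne]3s², Cl⁺ [Ne]3s²3p⁴, N⁺ [He]2s²2p², Si⁺ [Ne]3s²3p¹, B⁺ [He]2s².
Si⁺ loses a lone 3p electron whereas Al⁺ must break into a filled 3s² pair, so IE_2(Al) > IE_2(Si) even though Si has the higher nuclear charge.
The numbers (kJ/mol): Al 1817, Cl 2298, N 2856, Si 1577, B 2427.
Hence IE_2: Si < Al < Cl < B < N.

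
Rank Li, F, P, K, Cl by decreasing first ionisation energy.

Li is in period 2, group 1; F is in period 2, group 17; P is in period 3, group 15; Cl is in period 3, group 17; K is in period 4, group 1.
Across a period the outer electron is held more tightly (higher IE₁); down a group it sits in a higher shell, more shielded, and comes off more easily.
Neither a single period nor a single group — weigh both effects.
Li > K: Li sits above K in group 1, so the down-group effect alone puts Li higher.
P > Li: the two effects oppose for this pair; the across-period effect wins (1012 vs 520 kJ/mol).
Cl > P: both are in period 3; the period trend gives Cl the larger value.
F > Cl: F sits above Cl in group 17, so the down-group effect alone puts F higher.
For reference (kJ/mol): Li 520, F 1681, P 1012, Cl 1251, K 419.
So from highest to lowest: F > Cl > P > Li > K.

F, Cl, P, Li, K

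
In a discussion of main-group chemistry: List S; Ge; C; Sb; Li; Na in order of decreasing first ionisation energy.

Li is in period 2, group 1; C is in period 2, group 14; Na is in period 3, group 1; S is in period 3, group 16; Ge is in period 4, group 14; Sb is in period 5, group 15.
Across a period the outer electron is held more tightly (higher IE₁); down a group it sits in a higher shell, more shielded, and comes off more easily.
These span different periods and groups, so the two trends combine.
Li > Na: Li sits above Na in group 1, so the down-group effect alone puts Li higher.
Ge > Li: the two effects oppose for this pair; the across-period effect wins (762 vs 520 kJ/mol).
Sb > Ge: the two effects oppose for this pair; the across-period effect wins (831 vs 762 kJ/mol).
S > Sb: relative to Sb, both the across-period and down-group shifts push S's first ionization energy up.
C > S: period and group pull opposite ways; the down-group shift dominates (1086 vs 1000 kJ/mol).
Tabulated first ionization energy (kJ/mol): Li 520, C 1086, Na 496, S 1000, Ge 762, Sb 831.
So from highest to lowest: C > S > Sb > Ge > Li > Na.

C, S, Sb, Ge, Li, Na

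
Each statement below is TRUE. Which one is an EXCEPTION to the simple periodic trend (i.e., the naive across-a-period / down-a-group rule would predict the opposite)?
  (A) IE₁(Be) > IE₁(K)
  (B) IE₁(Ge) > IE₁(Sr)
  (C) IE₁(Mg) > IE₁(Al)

(C)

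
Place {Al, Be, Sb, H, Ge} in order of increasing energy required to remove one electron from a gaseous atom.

Al, Ge, Sb, Be, H

H is in period 1, group 1; Be is in period 2, group 2; Al is in period 3, group 13; Ge is in period 4, group 14; Sb is in period 5, group 15.
First ionization energy rises across a period (greater Z_eff holds electrons more tightly) and falls down a group (valence electrons are farther from the nucleus).
A diagonal step moves right (one effect) and down (the opposite effect) at once.
Ge > Al: period and group pull opposite ways; the across-period shift dominates (762 vs 578 kJ/mol).
Sb > Ge: the two effects oppose for this pair; the across-period effect wins (831 vs 762 kJ/mol).
Be > Sb: period and group pull opposite ways; the down-group shift dominates (900 vs 831 kJ/mol).
H > Be: period and group pull opposite ways; the down-group shift dominates (1312 vs 900 kJ/mol).
Tabulated first ionization energy (kJ/mol): H 1312, Be 900, Al 578, Ge 762, Sb 831.
So from lowest to highest: Al < Ge < Sb < Be < H.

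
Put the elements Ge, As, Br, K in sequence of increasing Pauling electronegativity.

Smaller atoms with higher effective nuclear charge are more electronegative.
All lie in period 4, so electronegativity increases left to right.
So from lowest to highest: K < Ge < As < Br.

K, Ge, As, Br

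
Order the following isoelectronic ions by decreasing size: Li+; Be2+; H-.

H- > Li+ > Be2+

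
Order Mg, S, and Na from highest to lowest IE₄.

The fourth ionization energy removes an electron from the +3 ion. For each element: Mg³⁺ is already 1 electron into the core; S³⁺ still has 3 valence electrons; Na³⁺ is already 2 electrons into the core.
Core electrons are held far more tightly than valence electrons, so Na and Mg top the IE_4 order.
Approximate IE_4 values (kJ/mol): Mg 10543, S 4556, Na 9543.
Putting it together, IE_4: S < Na < Mg.

Mg > Na > S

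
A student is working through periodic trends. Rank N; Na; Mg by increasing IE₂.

Mg < N < Na

IE_2 is the cost of taking one more electron from the +1 cation: N⁺ still has 4 valence electrons; Na⁺ is the bare [Ne] core; Mg⁺ still has 1 valence electron.
Pulling an electron out of a noble-gas core costs far more than removing a remaining valence electron, so Na sits at the high end of IE_2.
Valence configurations: N⁺ [He]2s²2p², Mg⁺ [Ne]3s¹.
The numbers (kJ/mol): N 2856, Na 4562, Mg 1451.
So the second ionization energies run Mg < N < Na.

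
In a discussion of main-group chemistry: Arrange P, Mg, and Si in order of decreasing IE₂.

P > Si > Mg

After 1 electron has been removed, what remains? P⁺ still has 4 valence electrons; Mg⁺ still has 1 valence electron; Si⁺ still has 3 valence electrons.
All are still removing valence electrons, so compare the +1 ions as you would atoms: IE_2 generally rises across a period (higher Z_eff) and falls down a group (larger shell), subject to the usual subshell exceptions.
Valence configurations: P⁺ [Ne]3s²3p², Mg⁺ [Ne]3s¹, Si⁺ [Ne]3s²3p¹.
The numbers (kJ/mol): P 1907, Mg 1451, Si 1577.
Overall IE_2 order: Mg < Si < P.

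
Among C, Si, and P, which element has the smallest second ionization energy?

After 1 electron has been removed, what remains? C⁺ still has 3 valence electrons; Si⁺ still has 3 valence electrons; P⁺ still has 4 valence electrons.
All are still removing valence electrons, so compare the +1 ions as you would atoms: IE_2 generally rises across a period (higher Z_eff) and falls down a group (larger shell), subject to the usual subshell exceptions.
Valence configurations: C⁺ [He]2s²2p¹, Si⁺ [Ne]3s²3p¹, P⁺ [Ne]3s²3p².
Approximate IE_2 values (kJ/mol): C 2353, Si 1577, P 1907.
Hence IE_2: Si < P < C.

Si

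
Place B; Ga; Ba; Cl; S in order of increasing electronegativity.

Ba < Ga < B < S < Cl

B is in period 2, group 13; S is in period 3, group 16; Cl is in period 3, group 17; Ga is in period 4, group 13; Ba is in period 6, group 2.
Atoms toward the upper right of the periodic table pull bonding electrons most strongly.
Here both period and group differ, so the two effects have to be weighed against each other.
Ga > Ba: relative to Ba, both the across-period and down-group shifts push Ga's electronegativity up.
B > Ga: B sits above Ga in group 13, so the down-group effect alone puts B higher.
S > B: period and group pull opposite ways; the across-period shift dominates (2.58 vs 2.04).
Cl > S: Cl lies to the right of S in period 3, so the across-period effect alone puts Cl higher.
For reference (Pauling): B 2.04, S 2.58, Cl 3.16, Ga 1.81, Ba 0.89.
So from lowest to highest: Ba < Ga < B < S < Cl.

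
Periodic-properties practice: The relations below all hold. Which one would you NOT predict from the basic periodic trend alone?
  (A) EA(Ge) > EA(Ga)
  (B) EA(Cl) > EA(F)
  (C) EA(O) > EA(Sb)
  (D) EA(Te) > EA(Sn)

(B)

The general trend: electron affinity increases across a period and decreases down a group.
(A) Ge (period 4, group 14) vs Ga (period 4, group 13): the stated order agrees with the simple trend.
(B) Cl (period 3, group 17) vs F (period 2, group 17): the stated order contradicts the simple trend.
(C) O (period 2, group 16) vs Sb (period 5, group 15): the stated order agrees with the simple trend.
(D) Te (period 5, group 16) vs Sn (period 5, group 14): the stated order agrees with the simple trend.
The exception is (B): F's small 2p subshell makes the incoming electron feel strong e⁻–e⁻ repulsion, so Cl actually releases more energy on gaining an electron.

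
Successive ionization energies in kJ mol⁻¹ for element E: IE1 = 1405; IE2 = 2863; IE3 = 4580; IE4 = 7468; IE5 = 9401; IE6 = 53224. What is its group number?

Group 15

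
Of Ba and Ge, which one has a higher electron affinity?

Ge

Adding an electron releases more energy for atoms nearer the top right (short of the noble gases).
Here both period and group differ, so the two effects have to be weighed against each other.
Ge > Ba: relative to Ba, both the across-period and down-group shifts push Ge's electron affinity up.
Tabulated electron affinity (kJ/mol): Ge 119, Ba 14.
So Ge has the higher electron affinity (Ge > Ba).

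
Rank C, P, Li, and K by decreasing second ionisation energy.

IE_2 is the cost of taking one more electron from the +1 cation: C⁺ still has 3 valence electrons; P⁺ still has 4 valence electrons; Li⁺ is the bare [He] core; K⁺ is the bare [Ar] core.
Breaking into a closed-shell core is much more expensive than removing a leftover valence electron — K and Li have the largest IE_2 here.
Valence configurations: C⁺ [He]2s²2p¹, P⁺ [Ne]3s²3p².
The numbers (kJ/mol): C 2353, P 1907, Li 7298, K 3052.
So the second ionization energies run P < C < K < Li.

Li > K > C > P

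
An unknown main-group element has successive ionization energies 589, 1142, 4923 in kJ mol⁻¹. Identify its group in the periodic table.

Group 2

Look for the largest jump between consecutive ionization energies: IE3/IE2 ≈ 4.3, far larger than any earlier ratio.
That jump marks the point where a core electron is being removed. So the atom has 2 valence electrons.
A main-group element with 2 valence electrons is in group 2.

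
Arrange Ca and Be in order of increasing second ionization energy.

Ca < Be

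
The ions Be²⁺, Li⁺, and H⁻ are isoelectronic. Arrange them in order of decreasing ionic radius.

All of these have 2 electrons, so size is governed by nuclear charge alone: the more protons, the stronger the pull on the same electron cloud, and the smaller the ion.
Nuclear charges: Be²⁺ (Z=4), Li⁺ (Z=3), H⁻ (Z=1).
Largest to smallest: H⁻ > Li⁺ > Be²⁺.

H⁻ > Li⁺ > Be²⁺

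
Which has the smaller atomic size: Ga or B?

B

B is in period 2, group 13; Ga is in period 4, group 13.
Moving right in a period, electrons are added to the same shell under a stronger nuclear pull, so atoms get smaller; moving down, a new shell is opened and atoms get larger.
All are in group 13, so atomic radius increases down the group.
So B has the smaller atomic size (B < Ga).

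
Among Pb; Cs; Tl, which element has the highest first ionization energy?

Pb

Cs is in period 6, group 1; Tl is in period 6, group 13; Pb is in period 6, group 14.
Across a period the outer electron is held more tightly (higher IE₁); down a group it sits in a higher shell, more shielded, and comes off more easily.
All lie in period 6, so first ionization energy increases left to right.
The highest first ionization energy among these belongs to Pb.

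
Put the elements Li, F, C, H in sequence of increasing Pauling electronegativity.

Li < H < C < F

H is in period 1, group 1; Li is in period 2, group 1; C is in period 2, group 14; F is in period 2, group 17.
Smaller atoms with higher effective nuclear charge are more electronegative.
These span different periods and groups, so the two trends combine.
H > Li: H sits above Li in group 1, so the down-group effect alone puts H higher.
C > H: the two effects oppose for this pair; the across-period effect wins (2.55 vs 2.20).
F > C: F lies to the right of C in period 2, so the across-period effect alone puts F higher.
For reference (Pauling): H 2.20, Li 0.98, C 2.55, F 3.98.
So from lowest to highest: Li < H < C < F.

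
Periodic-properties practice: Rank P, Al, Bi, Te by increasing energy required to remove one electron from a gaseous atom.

Al is in period 3, group 13; P is in period 3, group 15; Te is in period 5, group 16; Bi is in period 6, group 15.
Across a period the outer electron is held more tightly (higher IE₁); down a group it sits in a higher shell, more shielded, and comes off more easily.
Neither a single period nor a single group — weigh both effects.
Bi > Al: period and group pull opposite ways; the across-period shift dominates (703 vs 578 kJ/mol).
Te > Bi: both effects reinforce here, so Te is clearly the higher of the two.
P > Te: period and group pull opposite ways; the down-group shift dominates (1012 vs 869 kJ/mol).
Tabulated first ionization energy (kJ/mol): Al 578, P 1012, Te 869, Bi 703.
So from lowest to highest: Al < Bi < Te < P.

Al < Bi < Te < P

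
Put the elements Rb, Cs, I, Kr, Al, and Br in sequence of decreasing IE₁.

Al is in period 3, group 13; Br is in period 4, group 17; Kr is in period 4, group 18; Rb is in period 5, group 1; I is in period 5, group 17; Cs is in period 6, group 1.
First ionization energy rises across a period (greater Z_eff holds electrons more tightly) and falls down a group (valence electrons are farther from the nucleus).
These span different periods and groups, so the two trends combine.
Rb > Cs: Rb sits above Cs in group 1, so the down-group effect alone puts Rb higher.
Al > Rb: relative to Rb, both the across-period and down-group shifts push Al's first ionization energy up.
I > Al: period and group pull opposite ways; the across-period shift dominates (1008 vs 578 kJ/mol).
Br > I: they share group 17; the group trend gives Br the larger value.
Kr > Br: Kr lies to the right of Br in period 4, so the across-period effect alone puts Kr higher.
Approximate values (kJ/mol): Al 578, Br 1140, Kr 1351, Rb 403, I 1008, Cs 376.
So from highest to lowest: Kr > Br > I > Al > Rb > Cs.

Kr > Br > I > Al > Rb > Cs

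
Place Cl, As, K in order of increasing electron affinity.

K, As, Cl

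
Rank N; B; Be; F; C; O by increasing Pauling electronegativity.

Electronegativity increases across a period and decreases down a group, tracking effective nuclear charge and atomic size.
All lie in period 2, so electronegativity increases left to right.
So from lowest to highest: Be < B < C < N < O < F.

Be, B, C, N, O, F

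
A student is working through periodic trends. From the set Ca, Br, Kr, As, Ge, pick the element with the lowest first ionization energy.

Ca is in period 4, group 2; Ge is in period 4, group 14; As is in period 4, group 15; Br is in period 4, group 17; Kr is in period 4, group 18.
IE₁ increases left→right with effective nuclear charge and decreases top→bottom as the valence shell moves farther out.
All lie in period 4, so first ionization energy increases left to right.
The lowest first ionization energy among these belongs to Ca.

Ca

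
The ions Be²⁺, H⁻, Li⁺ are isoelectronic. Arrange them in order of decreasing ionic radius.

H⁻, Li⁺, Be²⁺

All of these have 2 electrons, so size is governed by nuclear charge alone: the more protons, the stronger the pull on the same electron cloud, and the smaller the ion.
Nuclear charges: Be²⁺ (Z=4), Li⁺ (Z=3), H⁻ (Z=1).
Largest to smallest: H⁻ > Li⁺ > Be²⁺.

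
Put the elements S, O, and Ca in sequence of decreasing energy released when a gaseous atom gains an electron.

Electron affinity generally becomes more exothermic across a period toward the halogens and less exothermic down a group.
Here both period and group differ, so the two effects have to be weighed against each other.
O > Ca: both effects reinforce here, so O is clearly the higher of the two.
S > O: this pair runs against the simple trend — see the exception note.
Note the exception: S has a higher electron affinity than O, contrary to the simple trend — the compact 2p subshell of O repels the added electron more than S's larger 3p does.
Approximate values (kJ/mol): O 141, S 200, Ca 2.
So from highest to lowest: S > O > Ca.

S, O, Ca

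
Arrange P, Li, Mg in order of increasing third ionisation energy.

IE_3 is the cost of taking one more electron from the +2 cation: P²⁺ still has 3 valence electrons; Li²⁺ is already 1 electron into the core; Mg²⁺ is the bare [Ne] core.
Core electrons are held far more tightly than valence electrons, so Mg and Li top the IE_3 order.
Approximate IE_3 values (kJ/mol): P 2914, Li 11815, Mg 7733.
Putting it together, IE_3: P < Mg < Li.

P < Mg < Li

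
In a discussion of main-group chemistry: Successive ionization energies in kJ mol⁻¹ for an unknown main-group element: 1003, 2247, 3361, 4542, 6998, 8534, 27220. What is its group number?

Group 16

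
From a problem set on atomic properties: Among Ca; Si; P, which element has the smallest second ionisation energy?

Ca

After 1 electron has been removed, what remains? Ca⁺ still has 1 valence electron; Si⁺ still has 3 valence electrons; P⁺ still has 4 valence electrons.
All are still removing valence electrons, so compare the +1 ions as you would atoms: IE_2 generally rises across a period (higher Z_eff) and falls down a group (larger shell), subject to the usual subshell exceptions.
Valence configurations: Ca⁺ [Ar]4s¹, Si⁺ [Ne]3s²3p¹, P⁺ [Ne]3s²3p².
Tabulated IE_2 (kJ/mol): Ca 1145, Si 1577, P 1907.
Overall IE_2 order: Ca < Si < P.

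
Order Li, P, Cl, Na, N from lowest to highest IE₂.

Consider each +1 ion: Li⁺ is the bare [He] core; P⁺ still has 4 valence electrons; Cl⁺ still has 6 valence electrons; Na⁺ is the bare [Ne] core; N⁺ still has 4 valence electrons.
Core electrons are held far more tightly than valence electrons, so Na and Li top the IE_2 order.
Valence configurations: P⁺ [Ne]3s²3p², Cl⁺ [Ne]3s²3p⁴, N⁺ [He]2s²2p².
Tabulated IE_2 (kJ/mol): Li 7298, P 1907, Cl 2298, Na 4562, N 2856.
Overall IE_2 order: P < Cl < N < Na < Li.

P < Cl < N < Na < Li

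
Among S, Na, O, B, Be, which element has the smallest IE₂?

Be

Consider each +1 ion: S⁺ still has 5 valence electrons; Na⁺ is the bare [Ne] core; O⁺ still has 5 valence electrons; B⁺ still has 2 valence electrons; Be⁺ still has 1 valence electron.
Breaking into a closed-shell core is much more expensive than removing a leftover valence electron — Na has the largest IE_2 here.
Valence configurations: S⁺ [Ne]3s²3p³, O⁺ [He]2s²2p³, B⁺ [He]2s², Be⁺ [He]2s¹.
The numbers (kJ/mol): S 2252, Na 4562, O 3388, B 2427, Be 1757.
Hence IE_2: Be < S < B < O < Na.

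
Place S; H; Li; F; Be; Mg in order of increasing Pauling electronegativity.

Li < Mg < Be < H < S < F

H is in period 1, group 1; Li is in period 2, group 1; Be is in period 2, group 2; F is in period 2, group 17; Mg is in period 3, group 2; S is in period 3, group 16.
Smaller atoms with higher effective nuclear charge are more electronegative.
Here both period and group differ, so the two effects have to be weighed against each other.
Mg > Li: period and group pull opposite ways; the across-period shift dominates (1.31 vs 0.98).
Be > Mg: they share group 2; the group trend gives Be the larger value.
H > Be: period and group pull opposite ways; the down-group shift dominates (2.20 vs 1.57).
S > H: period and group pull opposite ways; the across-period shift dominates (2.58 vs 2.20).
F > S: relative to S, both the across-period and down-group shifts push F's electronegativity up.
Approximate values (Pauling): H 2.20, Li 0.98, Be 1.57, F 3.98, Mg 1.31, S 2.58.
So from lowest to highest: Li < Mg < Be < H < S < F.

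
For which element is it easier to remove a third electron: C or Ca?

C

After 2 electrons have been removed, what remains? C²⁺ still has 2 valence electrons; Ca²⁺ is the bare [Ar] core.
Core electrons are held far more tightly than valence electrons, so Ca tops the IE_3 order.
Tabulated IE_3 (kJ/mol): C 4620, Ca 4912.
Hence IE_3: C < Ca.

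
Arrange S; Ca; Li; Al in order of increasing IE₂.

After 1 electron has been removed, what remains? S⁺ still has 5 valence electrons; Ca⁺ still has 1 valence electron; Li⁺ is the bare [He] core; Al⁺ still has 2 valence electrons.
Breaking into a closed-shell core is much more expensive than removing a leftover valence electron — Li has the largest IE_2 here.
Valence configurations: S⁺ [Ne]3s²3p³, Ca⁺ [Ar]4s¹, Al⁺ [Ne]3s².
Approximate IE_2 values (kJ/mol): S 2252, Ca 1145, Li 7298, Al 1817.
So the second ionization energies run Ca < Al < S < Li.

Ca, Al, S, Li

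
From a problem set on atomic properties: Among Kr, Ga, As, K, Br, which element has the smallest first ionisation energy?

K

K is in period 4, group 1; Ga is in period 4, group 13; As is in period 4, group 15; Br is in period 4, group 17; Kr is in period 4, group 18.
First ionization energy rises across a period (greater Z_eff holds electrons more tightly) and falls down a group (valence electrons are farther from the nucleus).
All lie in period 4, so first ionization energy increases left to right.
The smallest first ionisation energy among these belongs to K.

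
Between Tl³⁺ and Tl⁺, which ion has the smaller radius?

Both ions have Z = 81 protons, but Tl³⁺ has lost more electrons, so its remaining electrons feel a larger effective nuclear charge per electron and are pulled in more tightly.
Higher positive charge → smaller ion, so Tl⁺ > Tl³⁺.

Tl³⁺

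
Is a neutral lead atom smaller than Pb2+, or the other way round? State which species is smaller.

Pb2+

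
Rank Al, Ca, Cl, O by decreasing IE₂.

O > Cl > Al > Ca

IE_2 is the cost of taking one more electron from the +1 cation: Al⁺ still has 2 valence electrons; Ca⁺ still has 1 valence electron; Cl⁺ still has 6 valence electrons; O⁺ still has 5 valence electrons.
All are still removing valence electrons, so compare the +1 ions as you would atoms: IE_2 generally rises across a period (higher Z_eff) and falls down a group (larger shell), subject to the usual subshell exceptions.
Valence configurations: Al⁺ [Ne]3s², Ca⁺ [Ar]4s¹, Cl⁺ [Ne]3s²3p⁴, O⁺ [He]2s²2p³.
The numbers (kJ/mol): Al 1817, Ca 1145, Cl 2298, O 3388.
Hence IE_2: Ca < Al < Cl < O.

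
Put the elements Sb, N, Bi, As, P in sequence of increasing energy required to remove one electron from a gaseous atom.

Bi < Sb < As < P < N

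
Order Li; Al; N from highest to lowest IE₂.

After 1 electron has been removed, what remains? Li⁺ is the bare [He] core; Al⁺ still has 2 valence electrons; N⁺ still has 4 valence electrons.
Core electrons are held far more tightly than valence electrons, so Li tops the IE_2 order.
Valence configurations: Al⁺ [Ne]3s², N⁺ [He]2s²2p².
The numbers (kJ/mol): Li 7298, Al 1817, N 2856.
Overall IE_2 order: Al < N < Li.

Li > N > Al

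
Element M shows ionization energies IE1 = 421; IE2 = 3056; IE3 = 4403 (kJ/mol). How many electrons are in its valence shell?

1

Look for the largest jump between consecutive ionization energies: IE2/IE1 ≈ 7.3, far larger than any earlier ratio.
That jump marks the point where a core electron is being removed. So the atom has 1 valence electron.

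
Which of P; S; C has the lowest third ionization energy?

P

IE_3 is the cost of taking one more electron from the +2 cation: P²⁺ still has 3 valence electrons; S²⁺ still has 4 valence electrons; C²⁺ still has 2 valence electrons.
All are still removing valence electrons, so compare the +2 ions as you would atoms: IE_3 generally rises across a period (higher Z_eff) and falls down a group (larger shell), subject to the usual subshell exceptions.
Valence configurations: P²⁺ [Ne]3s²3p¹, S²⁺ [Ne]3s²3p², C²⁺ [He]2s².
The numbers (kJ/mol): P 2914, S 3357, C 4620.
Hence IE_3: P < S < C.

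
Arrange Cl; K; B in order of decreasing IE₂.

K > B > Cl

The second ionization energy removes an electron from the +1 ion. For each element: Cl⁺ still has 6 valence electrons; K⁺ is the bare [Ar] core; B⁺ still has 2 valence electrons.
Pulling an electron out of a noble-gas core costs far more than removing a remaining valence electron, so K sits at the high end of IE_2.
Valence configurations: Cl⁺ [Ne]3s²3p⁴, B⁺ [He]2s².
Tabulated IE_2 (kJ/mol): Cl 2298, K 3052, B 2427.
Hence IE_2: Cl < B < K.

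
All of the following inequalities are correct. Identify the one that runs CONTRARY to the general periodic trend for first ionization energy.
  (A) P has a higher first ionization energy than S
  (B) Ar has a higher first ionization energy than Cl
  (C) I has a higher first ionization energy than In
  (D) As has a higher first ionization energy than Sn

(A)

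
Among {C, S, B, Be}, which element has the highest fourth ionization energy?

B

After 3 electrons have been removed, what remains? C³⁺ still has 1 valence electron; S³⁺ still has 3 valence electrons; B³⁺ is the bare [He] core; Be³⁺ is already 1 electron into the core.
Breaking into a closed-shell core is much more expensive than removing a leftover valence electron — Be and B have the largest IE_4 here.
Valence configurations: C³⁺ [He]2s¹, S³⁺ [Ne]3s²3p¹.
Approximate IE_4 values (kJ/mol): C 6223, S 4556, B 25026, Be 21007.
Putting it together, IE_4: S < C < Be < B.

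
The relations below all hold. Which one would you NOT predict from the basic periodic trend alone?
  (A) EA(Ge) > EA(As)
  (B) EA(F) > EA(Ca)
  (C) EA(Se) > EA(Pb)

The general trend: electron affinity increases across a period and decreases down a group.
(A) Ge (period 4, group 14) vs As (period 4, group 15): the stated order contradicts the simple trend.
(B) F (period 2, group 17) vs Ca (period 4, group 2): the stated order agrees with the simple trend.
(C) Se (period 4, group 16) vs Pb (period 6, group 14): the stated order agrees with the simple trend.
The exception is (A): adding an electron to As's half-filled 4p³ is unfavourable, so Ge (4p²) has the more exothermic EA.

(A)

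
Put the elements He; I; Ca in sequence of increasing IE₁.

Ca < I < He

IE₁ increases left→right with effective nuclear charge and decreases top→bottom as the valence shell moves farther out.
These span different periods and groups, so the two trends combine.
I > Ca: period and group pull opposite ways; the across-period shift dominates (1008 vs 590 kJ/mol).
He > I: both effects reinforce here, so He is clearly the higher of the two.
Tabulated first ionization energy (kJ/mol): He 2372, Ca 590, I 1008.
So from lowest to highest: Ca < I < He.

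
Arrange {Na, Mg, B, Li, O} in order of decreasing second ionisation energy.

The second ionization energy removes an electron from the +1 ion. For each element: Na⁺ is the bare [Ne] core; Mg⁺ still has 1 valence electron; B⁺ still has 2 valence electrons; Li⁺ is the bare [He] core; O⁺ still has 5 valence electrons.
Core electrons are held far more tightly than valence electrons, so Na and Li top the IE_2 order.
Valence configurations: Mg⁺ [Ne]3s¹, B⁺ [He]2s², O⁺ [He]2s²2p³.
The numbers (kJ/mol): Na 4562, Mg 1451, B 2427, Li 7298, O 3388.
So the second ionization energies run Mg < B < O < Na < Li.

Li > Na > O > B > Mg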